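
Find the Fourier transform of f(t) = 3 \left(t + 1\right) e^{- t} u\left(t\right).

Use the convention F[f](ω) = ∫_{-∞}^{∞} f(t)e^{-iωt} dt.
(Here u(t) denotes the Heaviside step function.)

F(ω) = \frac{3 \left(- i \omega - 2\right)}{\omega^{2} - 2 i \omega - 1}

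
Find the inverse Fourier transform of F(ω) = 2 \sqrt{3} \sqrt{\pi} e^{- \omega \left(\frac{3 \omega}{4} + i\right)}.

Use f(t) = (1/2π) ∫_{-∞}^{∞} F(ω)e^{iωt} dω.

f(t) = 2 e^{- \frac{\left(t - 1\right)^{2}}{3}}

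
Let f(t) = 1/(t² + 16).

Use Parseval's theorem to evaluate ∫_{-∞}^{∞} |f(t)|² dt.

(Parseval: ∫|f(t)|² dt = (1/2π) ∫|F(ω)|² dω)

∫|f(t)|² dt = \frac{\pi}{128}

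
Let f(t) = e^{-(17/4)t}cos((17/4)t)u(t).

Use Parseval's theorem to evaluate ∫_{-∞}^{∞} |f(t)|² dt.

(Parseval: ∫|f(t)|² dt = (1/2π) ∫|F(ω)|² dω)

∫|f(t)|² dt = \frac{3}{34}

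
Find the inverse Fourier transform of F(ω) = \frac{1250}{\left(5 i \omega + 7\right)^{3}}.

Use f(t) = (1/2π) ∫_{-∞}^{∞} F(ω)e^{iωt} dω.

f(t) = 5 t^{2} e^{- \frac{7 t}{5}} u\left(t\right)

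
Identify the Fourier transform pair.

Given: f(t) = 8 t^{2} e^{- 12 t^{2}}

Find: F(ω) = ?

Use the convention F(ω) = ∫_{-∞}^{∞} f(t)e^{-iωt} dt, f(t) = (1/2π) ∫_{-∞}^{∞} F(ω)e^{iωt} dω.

F(ω) = \frac{\sqrt{3} \sqrt{\pi} \left(24 - \omega^{2}\right) e^{- \frac{\omega^{2}}{48}}}{432}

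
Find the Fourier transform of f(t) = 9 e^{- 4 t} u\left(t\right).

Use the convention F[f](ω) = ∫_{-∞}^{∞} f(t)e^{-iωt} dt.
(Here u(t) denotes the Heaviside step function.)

F(ω) = \frac{9}{i \omega + 4}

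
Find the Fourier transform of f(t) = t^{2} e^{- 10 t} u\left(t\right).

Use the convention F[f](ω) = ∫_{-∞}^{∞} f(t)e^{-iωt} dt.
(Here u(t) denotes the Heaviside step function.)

F(ω) = \frac{2}{\left(i \omega + 10\right)^{3}}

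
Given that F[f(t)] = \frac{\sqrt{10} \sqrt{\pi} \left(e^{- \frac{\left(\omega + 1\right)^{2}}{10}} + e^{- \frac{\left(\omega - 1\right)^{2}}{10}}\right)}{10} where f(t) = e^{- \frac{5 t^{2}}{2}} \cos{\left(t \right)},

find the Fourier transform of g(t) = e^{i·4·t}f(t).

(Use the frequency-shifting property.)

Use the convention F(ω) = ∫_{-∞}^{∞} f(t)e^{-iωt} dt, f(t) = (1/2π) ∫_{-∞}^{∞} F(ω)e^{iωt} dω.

F[g](ω) = \frac{\sqrt{10} \sqrt{\pi} \left(e^{\frac{3 \omega}{5} + \frac{5}{2}} + e^{\omega + \frac{9}{10}}\right) e^{- \frac{\omega^{2}}{10} - \frac{17}{5}}}{10}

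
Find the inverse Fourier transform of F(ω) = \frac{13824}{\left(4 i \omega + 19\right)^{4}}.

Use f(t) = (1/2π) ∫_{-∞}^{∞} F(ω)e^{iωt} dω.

f(t) = 9 t^{3} e^{- \frac{19 t}{4}} u\left(t\right)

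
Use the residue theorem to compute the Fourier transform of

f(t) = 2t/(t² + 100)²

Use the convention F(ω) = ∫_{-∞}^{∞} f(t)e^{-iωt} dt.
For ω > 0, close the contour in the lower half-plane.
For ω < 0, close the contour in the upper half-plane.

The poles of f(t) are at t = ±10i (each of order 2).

Let g(z) = f(z)e^{-iωz}; for large |z| the factor e^{-iωz} decays in the lower half-plane when ω > 0 and in the upper half-plane when ω < 0.

Case ω > 0 (lower half-plane, clockwise contour ⇒ F(ω) = -2πi·ΣRes):
  Res_{z = - 10 i} g(z) = \frac{\omega e^{- 10 \omega}}{20} (pole of order 2)
  F(ω) = -2πi·ΣRes = - \frac{i \pi \omega e^{- 10 \omega}}{10}

Case ω < 0 (upper half-plane, counterclockwise contour ⇒ F(ω) = +2πi·ΣRes):
  Res_{z = 10 i} g(z) = - \frac{\omega e^{10 \omega}}{20} (pole of order 2)
  F(ω) = 2πi·ΣRes = - \frac{i \pi \omega e^{10 \omega}}{10}

Both cases combine into a single formula in |ω|:

F(ω) = - \frac{i \pi \omega e^{- 10 \left|{\omega}\right|}}{10}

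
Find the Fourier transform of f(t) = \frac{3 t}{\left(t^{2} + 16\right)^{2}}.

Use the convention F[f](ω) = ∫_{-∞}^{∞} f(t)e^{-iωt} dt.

F(ω) = - \frac{3 i \pi \omega e^{- 4 \left|{\omega}\right|}}{8}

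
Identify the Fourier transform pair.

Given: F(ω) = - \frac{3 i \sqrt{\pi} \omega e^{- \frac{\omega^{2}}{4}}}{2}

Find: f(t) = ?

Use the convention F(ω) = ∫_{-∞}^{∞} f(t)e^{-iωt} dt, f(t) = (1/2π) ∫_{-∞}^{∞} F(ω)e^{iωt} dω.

f(t) = 3 t e^{- t^{2}}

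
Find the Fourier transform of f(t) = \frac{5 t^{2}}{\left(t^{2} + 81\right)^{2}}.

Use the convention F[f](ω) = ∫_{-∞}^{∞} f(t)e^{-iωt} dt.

F(ω) = \frac{5 \pi \left(1 - 9 \left|{\omega}\right|\right) e^{- 9 \left|{\omega}\right|}}{18}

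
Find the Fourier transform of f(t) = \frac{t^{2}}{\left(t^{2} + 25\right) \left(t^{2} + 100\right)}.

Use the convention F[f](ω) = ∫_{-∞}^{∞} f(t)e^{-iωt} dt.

F(ω) = \frac{\pi \left(2 - e^{5 \left|{\omega}\right|}\right) e^{- 10 \left|{\omega}\right|}}{15}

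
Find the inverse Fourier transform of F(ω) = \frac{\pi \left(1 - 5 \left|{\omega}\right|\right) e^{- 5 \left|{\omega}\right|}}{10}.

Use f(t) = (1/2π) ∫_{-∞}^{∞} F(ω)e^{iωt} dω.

f(t) = \frac{t^{2}}{\left(t^{2} + 25\right)^{2}}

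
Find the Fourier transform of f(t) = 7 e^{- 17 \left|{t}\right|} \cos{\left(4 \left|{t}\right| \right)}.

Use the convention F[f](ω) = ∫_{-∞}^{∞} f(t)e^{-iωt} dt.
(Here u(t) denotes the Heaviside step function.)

F(ω) = \frac{238 \left(\omega^{2} + 305\right)}{\omega^{4} + 546 \omega^{2} + 93025}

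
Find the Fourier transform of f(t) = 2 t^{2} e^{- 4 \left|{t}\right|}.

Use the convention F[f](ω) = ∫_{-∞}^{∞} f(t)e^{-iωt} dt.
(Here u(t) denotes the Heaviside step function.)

F(ω) = \frac{32 \left(16 - 3 \omega^{2}\right)}{\left(\omega^{2} + 16\right)^{3}}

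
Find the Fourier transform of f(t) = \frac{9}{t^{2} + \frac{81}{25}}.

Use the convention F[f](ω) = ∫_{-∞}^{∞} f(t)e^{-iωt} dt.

F(ω) = 5 \pi e^{- \frac{9 \left|{\omega}\right|}{5}}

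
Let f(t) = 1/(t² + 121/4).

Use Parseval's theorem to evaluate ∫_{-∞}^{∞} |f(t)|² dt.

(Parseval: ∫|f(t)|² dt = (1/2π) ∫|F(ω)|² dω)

∫|f(t)|² dt = \frac{4 \pi}{1331}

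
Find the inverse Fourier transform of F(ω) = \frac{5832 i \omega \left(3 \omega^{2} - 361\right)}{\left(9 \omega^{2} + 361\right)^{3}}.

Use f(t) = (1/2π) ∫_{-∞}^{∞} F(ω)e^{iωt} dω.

f(t) = 6 t e^{- \frac{19 \left|{t}\right|}{3}} \left|{t}\right|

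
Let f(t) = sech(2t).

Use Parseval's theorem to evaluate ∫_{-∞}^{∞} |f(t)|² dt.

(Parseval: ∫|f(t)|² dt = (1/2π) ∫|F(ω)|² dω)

∫|f(t)|² dt = 1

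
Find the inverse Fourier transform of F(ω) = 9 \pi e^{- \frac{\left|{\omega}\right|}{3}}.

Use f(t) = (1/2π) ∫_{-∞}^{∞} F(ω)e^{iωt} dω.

f(t) = \frac{3}{t^{2} + \frac{1}{9}}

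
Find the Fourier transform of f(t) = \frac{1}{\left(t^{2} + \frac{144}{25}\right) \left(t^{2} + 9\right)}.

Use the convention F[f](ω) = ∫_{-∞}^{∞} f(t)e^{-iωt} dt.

F(ω) = - \frac{25 \pi e^{- 3 \left|{\omega}\right|}}{243} + \frac{125 \pi e^{- \frac{12 \left|{\omega}\right|}{5}}}{972}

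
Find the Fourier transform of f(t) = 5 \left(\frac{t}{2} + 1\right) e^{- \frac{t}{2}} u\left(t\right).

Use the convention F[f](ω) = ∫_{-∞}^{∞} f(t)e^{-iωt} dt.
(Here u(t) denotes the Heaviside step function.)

F(ω) = \frac{20 \left(- i \omega - 1\right)}{4 \omega^{2} - 4 i \omega - 1}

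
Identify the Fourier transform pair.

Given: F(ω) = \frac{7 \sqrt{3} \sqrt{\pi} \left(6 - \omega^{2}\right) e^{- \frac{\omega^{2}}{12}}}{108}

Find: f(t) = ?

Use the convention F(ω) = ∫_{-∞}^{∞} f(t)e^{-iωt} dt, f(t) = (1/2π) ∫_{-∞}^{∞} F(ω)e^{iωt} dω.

f(t) = 7 t^{2} e^{- 3 t^{2}}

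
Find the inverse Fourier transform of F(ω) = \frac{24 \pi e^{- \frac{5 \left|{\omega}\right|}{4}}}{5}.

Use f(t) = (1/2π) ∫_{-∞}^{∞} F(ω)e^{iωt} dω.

f(t) = \frac{6}{t^{2} + \frac{25}{16}}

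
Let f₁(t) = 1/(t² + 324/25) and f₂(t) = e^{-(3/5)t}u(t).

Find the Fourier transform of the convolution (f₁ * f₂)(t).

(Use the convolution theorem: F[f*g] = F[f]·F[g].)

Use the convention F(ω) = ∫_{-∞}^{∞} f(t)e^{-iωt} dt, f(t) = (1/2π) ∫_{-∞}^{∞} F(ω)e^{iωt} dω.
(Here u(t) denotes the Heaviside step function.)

F[f₁*f₂](ω) = \frac{25 \pi e^{- \frac{18 \left|{\omega}\right|}{5}}}{18 \left(5 i \omega + 3\right)}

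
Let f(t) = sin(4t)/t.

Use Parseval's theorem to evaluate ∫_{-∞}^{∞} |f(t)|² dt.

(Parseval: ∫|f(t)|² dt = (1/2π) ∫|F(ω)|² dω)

∫|f(t)|² dt = 4 \pi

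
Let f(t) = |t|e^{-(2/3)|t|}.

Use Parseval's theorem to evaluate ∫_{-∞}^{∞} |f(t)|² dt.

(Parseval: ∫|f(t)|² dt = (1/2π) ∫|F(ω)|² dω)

∫|f(t)|² dt = \frac{27}{16}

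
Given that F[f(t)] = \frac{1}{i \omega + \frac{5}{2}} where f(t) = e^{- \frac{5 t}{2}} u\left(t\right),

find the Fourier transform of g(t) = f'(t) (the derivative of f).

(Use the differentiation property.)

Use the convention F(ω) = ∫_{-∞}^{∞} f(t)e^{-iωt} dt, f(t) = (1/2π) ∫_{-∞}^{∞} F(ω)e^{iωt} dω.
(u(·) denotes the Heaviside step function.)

F[g](ω) = \frac{2 \omega}{2 \omega - 5 i}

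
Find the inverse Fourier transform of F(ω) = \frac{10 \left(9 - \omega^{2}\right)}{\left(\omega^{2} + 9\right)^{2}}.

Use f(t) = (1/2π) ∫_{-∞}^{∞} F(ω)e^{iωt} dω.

f(t) = 5 e^{- 3 \left|{t}\right|} \left|{t}\right|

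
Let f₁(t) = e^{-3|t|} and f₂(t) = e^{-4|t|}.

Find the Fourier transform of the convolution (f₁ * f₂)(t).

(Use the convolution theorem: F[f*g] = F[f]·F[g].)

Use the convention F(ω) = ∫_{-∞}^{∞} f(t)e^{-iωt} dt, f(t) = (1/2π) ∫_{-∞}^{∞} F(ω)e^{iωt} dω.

F[f₁*f₂](ω) = \frac{48}{\left(\omega^{2} + 9\right) \left(\omega^{2} + 16\right)}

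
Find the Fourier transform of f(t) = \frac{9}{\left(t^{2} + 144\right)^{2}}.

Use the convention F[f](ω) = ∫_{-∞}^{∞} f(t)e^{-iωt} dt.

F(ω) = \frac{\pi \left(12 \left|{\omega}\right| + 1\right) e^{- 12 \left|{\omega}\right|}}{384}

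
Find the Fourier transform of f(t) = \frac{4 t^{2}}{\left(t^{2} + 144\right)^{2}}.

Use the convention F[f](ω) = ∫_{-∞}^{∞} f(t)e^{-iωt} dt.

F(ω) = \frac{\pi \left(1 - 12 \left|{\omega}\right|\right) e^{- 12 \left|{\omega}\right|}}{6}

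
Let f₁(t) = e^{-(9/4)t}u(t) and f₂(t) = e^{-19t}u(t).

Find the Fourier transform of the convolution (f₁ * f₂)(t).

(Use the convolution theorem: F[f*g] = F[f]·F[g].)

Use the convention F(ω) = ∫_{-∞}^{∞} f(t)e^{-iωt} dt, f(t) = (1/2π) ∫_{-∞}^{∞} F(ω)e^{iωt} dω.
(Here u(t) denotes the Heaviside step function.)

F[f₁*f₂](ω) = \frac{4}{\left(i \omega + 19\right) \left(4 i \omega + 9\right)}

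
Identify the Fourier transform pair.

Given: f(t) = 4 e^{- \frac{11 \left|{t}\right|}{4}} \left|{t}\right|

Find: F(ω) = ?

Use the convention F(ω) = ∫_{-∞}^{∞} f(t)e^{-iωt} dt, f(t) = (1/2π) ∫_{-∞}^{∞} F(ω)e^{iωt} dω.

F(ω) = \frac{128 \left(121 - 16 \omega^{2}\right)}{\left(16 \omega^{2} + 121\right)^{2}}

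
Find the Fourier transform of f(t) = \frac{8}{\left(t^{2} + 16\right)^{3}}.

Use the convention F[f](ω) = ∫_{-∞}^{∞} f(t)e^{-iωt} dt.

F(ω) = \frac{\pi \left(16 \omega^{2} + 12 \left|{\omega}\right| + 3\right) e^{- 4 \left|{\omega}\right|}}{1024}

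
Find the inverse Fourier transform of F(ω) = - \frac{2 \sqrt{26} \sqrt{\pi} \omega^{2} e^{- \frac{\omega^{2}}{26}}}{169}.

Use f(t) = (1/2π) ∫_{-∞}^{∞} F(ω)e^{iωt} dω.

f(t) = \left(26 t^{2} - 2\right) e^{- \frac{13 t^{2}}{2}}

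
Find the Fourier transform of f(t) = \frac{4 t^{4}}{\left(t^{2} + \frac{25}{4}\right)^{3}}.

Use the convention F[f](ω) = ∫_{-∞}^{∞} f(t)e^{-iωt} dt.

F(ω) = \frac{\pi \left(25 \omega^{2} - 50 \left|{\omega}\right| + 12\right) e^{- \frac{5 \left|{\omega}\right|}{2}}}{20}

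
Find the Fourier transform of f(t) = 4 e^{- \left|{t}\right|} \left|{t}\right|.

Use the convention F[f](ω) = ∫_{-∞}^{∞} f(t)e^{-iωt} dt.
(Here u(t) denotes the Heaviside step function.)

F(ω) = \frac{8 \left(1 - \omega^{2}\right)}{\left(\omega^{2} + 1\right)^{2}}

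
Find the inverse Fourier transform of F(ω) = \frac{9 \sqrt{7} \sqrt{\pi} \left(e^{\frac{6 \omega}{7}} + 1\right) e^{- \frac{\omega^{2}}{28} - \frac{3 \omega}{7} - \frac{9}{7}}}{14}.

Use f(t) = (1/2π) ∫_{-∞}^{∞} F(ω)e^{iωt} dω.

f(t) = 9 e^{- 7 t^{2}} \cos{\left(6 t \right)}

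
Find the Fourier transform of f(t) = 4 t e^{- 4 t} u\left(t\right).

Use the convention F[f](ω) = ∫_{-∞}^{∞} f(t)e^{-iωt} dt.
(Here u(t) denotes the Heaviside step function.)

F(ω) = \frac{4}{\left(i \omega + 4\right)^{2}}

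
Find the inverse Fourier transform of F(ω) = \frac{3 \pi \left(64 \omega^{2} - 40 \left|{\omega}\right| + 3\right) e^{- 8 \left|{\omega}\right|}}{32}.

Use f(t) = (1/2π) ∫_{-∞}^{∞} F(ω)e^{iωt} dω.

f(t) = \frac{6 t^{4}}{\left(t^{2} + 64\right)^{3}}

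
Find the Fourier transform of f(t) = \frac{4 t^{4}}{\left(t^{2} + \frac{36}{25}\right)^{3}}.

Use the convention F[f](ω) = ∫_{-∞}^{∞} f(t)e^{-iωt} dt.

F(ω) = \frac{\pi \left(12 \omega^{2} - 50 \left|{\omega}\right| + 25\right) e^{- \frac{6 \left|{\omega}\right|}{5}}}{20}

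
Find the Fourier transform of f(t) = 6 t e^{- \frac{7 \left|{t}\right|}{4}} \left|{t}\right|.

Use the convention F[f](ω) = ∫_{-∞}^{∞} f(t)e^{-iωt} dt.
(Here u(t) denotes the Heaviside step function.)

F(ω) = \frac{6144 i \omega \left(16 \omega^{2} - 147\right)}{\left(16 \omega^{2} + 49\right)^{3}}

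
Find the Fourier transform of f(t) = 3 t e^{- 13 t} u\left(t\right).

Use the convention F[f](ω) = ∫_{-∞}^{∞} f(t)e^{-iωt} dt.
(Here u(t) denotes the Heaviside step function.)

F(ω) = \frac{3}{\left(i \omega + 13\right)^{2}}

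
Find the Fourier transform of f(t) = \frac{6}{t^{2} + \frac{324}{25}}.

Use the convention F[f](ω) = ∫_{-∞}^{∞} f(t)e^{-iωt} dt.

F(ω) = \frac{5 \pi e^{- \frac{18 \left|{\omega}\right|}{5}}}{3}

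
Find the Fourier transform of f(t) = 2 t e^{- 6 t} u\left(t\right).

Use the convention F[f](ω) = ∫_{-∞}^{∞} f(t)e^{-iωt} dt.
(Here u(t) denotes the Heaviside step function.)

F(ω) = \frac{2}{\left(i \omega + 6\right)^{2}}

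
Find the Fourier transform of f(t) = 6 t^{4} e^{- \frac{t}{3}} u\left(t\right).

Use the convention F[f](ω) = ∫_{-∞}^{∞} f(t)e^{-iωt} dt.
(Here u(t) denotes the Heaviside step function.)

F(ω) = \frac{34992}{\left(3 i \omega + 1\right)^{5}}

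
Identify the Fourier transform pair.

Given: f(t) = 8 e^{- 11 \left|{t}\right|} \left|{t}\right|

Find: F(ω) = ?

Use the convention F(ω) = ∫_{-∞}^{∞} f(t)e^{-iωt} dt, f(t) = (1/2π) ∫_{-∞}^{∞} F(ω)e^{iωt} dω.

F(ω) = \frac{16 \left(121 - \omega^{2}\right)}{\left(\omega^{2} + 121\right)^{2}}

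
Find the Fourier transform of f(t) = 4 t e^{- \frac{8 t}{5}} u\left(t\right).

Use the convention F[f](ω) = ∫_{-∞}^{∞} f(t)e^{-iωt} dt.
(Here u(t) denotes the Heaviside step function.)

F(ω) = \frac{100}{\left(5 i \omega + 8\right)^{2}}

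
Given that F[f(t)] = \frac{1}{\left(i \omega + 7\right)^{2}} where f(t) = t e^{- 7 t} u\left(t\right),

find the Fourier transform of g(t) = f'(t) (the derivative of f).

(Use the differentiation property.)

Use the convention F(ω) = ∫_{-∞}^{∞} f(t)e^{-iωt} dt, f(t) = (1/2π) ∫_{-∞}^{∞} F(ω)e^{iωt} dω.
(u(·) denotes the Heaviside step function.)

F[g](ω) = \frac{i \omega}{\left(i \omega + 7\right)^{2}}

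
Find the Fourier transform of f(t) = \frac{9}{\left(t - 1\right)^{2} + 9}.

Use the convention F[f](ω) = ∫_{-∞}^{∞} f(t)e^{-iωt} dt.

F(ω) = 3 \pi e^{- i \omega - 3 \left|{\omega}\right|}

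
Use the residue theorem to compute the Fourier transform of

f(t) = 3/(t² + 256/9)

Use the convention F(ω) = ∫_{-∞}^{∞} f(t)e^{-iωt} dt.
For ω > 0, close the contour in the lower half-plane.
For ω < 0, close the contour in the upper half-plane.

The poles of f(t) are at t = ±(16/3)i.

Let g(z) = f(z)e^{-iωz}; for large |z| the factor e^{-iωz} decays in the lower half-plane when ω > 0 and in the upper half-plane when ω < 0.

Case ω > 0 (lower half-plane, clockwise contour ⇒ F(ω) = -2πi·ΣRes):
  Res_{z = - \frac{16 i}{3}} g(z) = \frac{9 i e^{- \frac{16 \omega}{3}}}{32}
  F(ω) = -2πi·ΣRes = \frac{9 \pi e^{- \frac{16 \omega}{3}}}{16}

Case ω < 0 (upper half-plane, counterclockwise contour ⇒ F(ω) = +2πi·ΣRes):
  Res_{z = \frac{16 i}{3}} g(z) = - \frac{9 i e^{\frac{16 \omega}{3}}}{32}
  F(ω) = 2πi·ΣRes = \frac{9 \pi e^{\frac{16 \omega}{3}}}{16}

Both cases combine into a single formula in |ω|:

F(ω) = \frac{9 \pi e^{- \frac{16 \left|{\omega}\right|}{3}}}{16}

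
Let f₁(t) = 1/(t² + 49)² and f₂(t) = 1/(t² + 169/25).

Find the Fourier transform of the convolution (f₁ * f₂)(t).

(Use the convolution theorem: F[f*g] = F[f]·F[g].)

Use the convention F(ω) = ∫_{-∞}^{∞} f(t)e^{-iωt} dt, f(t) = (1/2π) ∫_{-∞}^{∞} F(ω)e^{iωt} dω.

F[f₁*f₂](ω) = \frac{5 \pi^{2} \left(7 \left|{\omega}\right| + 1\right) e^{- \frac{48 \left|{\omega}\right|}{5}}}{8918}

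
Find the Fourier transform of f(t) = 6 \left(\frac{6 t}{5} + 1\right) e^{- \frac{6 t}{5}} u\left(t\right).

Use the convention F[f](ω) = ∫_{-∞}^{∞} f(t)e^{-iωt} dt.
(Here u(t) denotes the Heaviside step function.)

F(ω) = \frac{30 \left(- 5 i \omega - 12\right)}{25 \omega^{2} - 60 i \omega - 36}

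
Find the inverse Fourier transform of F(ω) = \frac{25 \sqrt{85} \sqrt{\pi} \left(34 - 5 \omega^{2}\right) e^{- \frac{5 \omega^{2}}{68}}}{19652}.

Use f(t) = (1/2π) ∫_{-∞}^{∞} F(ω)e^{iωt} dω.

f(t) = 5 t^{2} e^{- \frac{17 t^{2}}{5}}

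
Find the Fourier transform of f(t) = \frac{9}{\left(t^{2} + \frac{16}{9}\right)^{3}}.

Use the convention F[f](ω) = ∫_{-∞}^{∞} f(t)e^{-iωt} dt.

F(ω) = \frac{243 \pi \left(16 \omega^{2} + 36 \left|{\omega}\right| + 27\right) e^{- \frac{4 \left|{\omega}\right|}{3}}}{8192}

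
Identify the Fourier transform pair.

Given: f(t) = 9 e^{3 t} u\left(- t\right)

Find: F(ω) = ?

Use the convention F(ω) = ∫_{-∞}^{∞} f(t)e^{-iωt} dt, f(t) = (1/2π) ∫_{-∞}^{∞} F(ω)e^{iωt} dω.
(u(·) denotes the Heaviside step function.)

F(ω) = - \frac{9}{i \omega - 3}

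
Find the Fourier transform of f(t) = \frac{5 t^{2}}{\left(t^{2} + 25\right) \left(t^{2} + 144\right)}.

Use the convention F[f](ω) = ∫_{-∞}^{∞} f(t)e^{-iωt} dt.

F(ω) = \frac{5 \pi \left(12 - 5 e^{7 \left|{\omega}\right|}\right) e^{- 12 \left|{\omega}\right|}}{119}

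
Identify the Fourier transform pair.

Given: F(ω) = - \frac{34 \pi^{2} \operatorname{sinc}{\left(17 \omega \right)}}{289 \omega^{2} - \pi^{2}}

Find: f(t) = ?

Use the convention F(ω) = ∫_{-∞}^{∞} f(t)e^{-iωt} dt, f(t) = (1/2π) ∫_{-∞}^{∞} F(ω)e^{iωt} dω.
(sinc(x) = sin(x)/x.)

f(t) = 2 \left(\begin{cases} \frac{\cos{\left(\frac{\pi t}{17} \right)}}{2} + \frac{1}{2} & \text{for}\: \left|{t}\right| < 17 \\0 & \text{otherwise} \end{cases}\right)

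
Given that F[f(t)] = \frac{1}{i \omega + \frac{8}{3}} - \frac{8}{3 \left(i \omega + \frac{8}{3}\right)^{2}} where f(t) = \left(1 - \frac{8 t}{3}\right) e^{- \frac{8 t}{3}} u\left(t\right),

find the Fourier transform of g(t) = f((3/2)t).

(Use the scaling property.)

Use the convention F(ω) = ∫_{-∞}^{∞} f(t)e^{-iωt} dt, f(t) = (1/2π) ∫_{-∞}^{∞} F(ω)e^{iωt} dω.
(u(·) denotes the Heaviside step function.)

F[g](ω) = \frac{i \omega}{- \omega^{2} + 8 i \omega + 16}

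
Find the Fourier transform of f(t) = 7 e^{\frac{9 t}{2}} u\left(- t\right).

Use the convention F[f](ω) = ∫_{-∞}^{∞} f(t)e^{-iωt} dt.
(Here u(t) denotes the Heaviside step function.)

F(ω) = - \frac{14}{2 i \omega - 9}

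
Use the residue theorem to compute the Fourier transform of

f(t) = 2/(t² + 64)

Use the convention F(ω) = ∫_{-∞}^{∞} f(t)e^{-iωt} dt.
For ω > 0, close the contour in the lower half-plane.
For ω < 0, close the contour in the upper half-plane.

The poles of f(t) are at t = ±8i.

Let g(z) = f(z)e^{-iωz}; for large |z| the factor e^{-iωz} decays in the lower half-plane when ω > 0 and in the upper half-plane when ω < 0.

Case ω > 0 (lower half-plane, clockwise contour ⇒ F(ω) = -2πi·ΣRes):
  Res_{z = - 8 i} g(z) = \frac{i e^{- 8 \omega}}{8}
  F(ω) = -2πi·ΣRes = \frac{\pi e^{- 8 \omega}}{4}

Case ω < 0 (upper half-plane, counterclockwise contour ⇒ F(ω) = +2πi·ΣRes):
  Res_{z = 8 i} g(z) = - \frac{i e^{8 \omega}}{8}
  F(ω) = 2πi·ΣRes = \frac{\pi e^{8 \omega}}{4}

Both cases combine into a single formula in |ω|:

F(ω) = \frac{\pi e^{- 8 \left|{\omega}\right|}}{4}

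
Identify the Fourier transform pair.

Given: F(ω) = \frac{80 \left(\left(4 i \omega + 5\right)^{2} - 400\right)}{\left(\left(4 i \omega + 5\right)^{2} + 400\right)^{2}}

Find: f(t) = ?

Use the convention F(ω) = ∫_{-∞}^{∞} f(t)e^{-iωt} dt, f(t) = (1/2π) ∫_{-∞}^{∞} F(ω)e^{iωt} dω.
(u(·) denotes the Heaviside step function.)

f(t) = 5 t e^{- \frac{5 t}{4}} \cos{\left(5 t \right)} u\left(t\right)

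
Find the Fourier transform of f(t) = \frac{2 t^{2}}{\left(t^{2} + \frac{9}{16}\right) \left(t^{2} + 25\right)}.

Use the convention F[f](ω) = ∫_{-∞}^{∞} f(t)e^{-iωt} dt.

F(ω) = \frac{160 \pi e^{- 5 \left|{\omega}\right|}}{391} - \frac{24 \pi e^{- \frac{3 \left|{\omega}\right|}{4}}}{391}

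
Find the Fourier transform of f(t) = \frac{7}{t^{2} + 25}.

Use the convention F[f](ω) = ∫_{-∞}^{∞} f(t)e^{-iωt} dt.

F(ω) = \frac{7 \pi e^{- 5 \left|{\omega}\right|}}{5}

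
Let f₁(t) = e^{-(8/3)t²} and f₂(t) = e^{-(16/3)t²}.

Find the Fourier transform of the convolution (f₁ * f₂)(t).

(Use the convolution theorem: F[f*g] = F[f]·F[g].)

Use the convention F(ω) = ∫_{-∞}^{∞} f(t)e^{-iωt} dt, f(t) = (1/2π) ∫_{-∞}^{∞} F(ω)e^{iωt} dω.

F[f₁*f₂](ω) = \frac{3 \sqrt{2} \pi e^{- \frac{9 \omega^{2}}{64}}}{16}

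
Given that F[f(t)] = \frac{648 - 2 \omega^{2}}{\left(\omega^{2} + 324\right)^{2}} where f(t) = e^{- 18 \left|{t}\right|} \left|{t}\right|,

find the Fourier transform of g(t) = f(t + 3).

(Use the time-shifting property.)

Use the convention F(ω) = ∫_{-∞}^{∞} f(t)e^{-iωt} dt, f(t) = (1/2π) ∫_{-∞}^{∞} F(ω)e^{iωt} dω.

F[g](ω) = \frac{2 \left(324 - \omega^{2}\right) e^{3 i \omega}}{\left(\omega^{2} + 324\right)^{2}}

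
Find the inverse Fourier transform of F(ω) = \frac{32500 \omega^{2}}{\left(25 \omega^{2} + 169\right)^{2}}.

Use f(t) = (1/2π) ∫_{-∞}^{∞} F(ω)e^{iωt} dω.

f(t) = 5 \left(1 - \frac{13 \left|{t}\right|}{5}\right) e^{- \frac{13 \left|{t}\right|}{5}}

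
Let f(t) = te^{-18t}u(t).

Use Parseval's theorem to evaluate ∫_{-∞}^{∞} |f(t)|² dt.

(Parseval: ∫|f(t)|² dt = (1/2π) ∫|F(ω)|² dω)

∫|f(t)|² dt = \frac{1}{23328}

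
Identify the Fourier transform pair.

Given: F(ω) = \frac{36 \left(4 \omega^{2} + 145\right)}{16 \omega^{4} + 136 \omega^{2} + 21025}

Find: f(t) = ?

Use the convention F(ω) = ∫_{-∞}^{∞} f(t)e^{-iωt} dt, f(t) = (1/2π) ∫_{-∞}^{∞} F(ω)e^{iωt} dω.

f(t) = e^{- \frac{9 \left|{t}\right|}{2}} \cos{\left(4 t \right)}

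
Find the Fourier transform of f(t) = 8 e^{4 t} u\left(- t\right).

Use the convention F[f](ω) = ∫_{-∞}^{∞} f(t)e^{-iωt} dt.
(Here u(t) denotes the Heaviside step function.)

F(ω) = - \frac{8}{i \omega - 4}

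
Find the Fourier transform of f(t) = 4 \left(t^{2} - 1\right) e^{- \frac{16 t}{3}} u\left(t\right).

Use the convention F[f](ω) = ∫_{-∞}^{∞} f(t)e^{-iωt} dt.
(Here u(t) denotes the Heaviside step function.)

F(ω) = \frac{12 \left(54 i \omega - \left(3 i \omega + 16\right)^{3} + 288\right)}{\left(3 i \omega + 16\right)^{4}}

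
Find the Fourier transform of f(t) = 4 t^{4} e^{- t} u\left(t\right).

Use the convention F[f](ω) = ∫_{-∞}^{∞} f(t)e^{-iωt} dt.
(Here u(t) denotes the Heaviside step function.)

F(ω) = \frac{96}{\left(i \omega + 1\right)^{5}}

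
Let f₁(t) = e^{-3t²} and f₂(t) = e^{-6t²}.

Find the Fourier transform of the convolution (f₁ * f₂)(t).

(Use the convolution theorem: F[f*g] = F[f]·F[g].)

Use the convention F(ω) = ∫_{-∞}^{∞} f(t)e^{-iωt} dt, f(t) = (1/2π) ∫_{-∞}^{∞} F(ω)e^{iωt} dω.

F[f₁*f₂](ω) = \frac{\sqrt{2} \pi e^{- \frac{\omega^{2}}{8}}}{6}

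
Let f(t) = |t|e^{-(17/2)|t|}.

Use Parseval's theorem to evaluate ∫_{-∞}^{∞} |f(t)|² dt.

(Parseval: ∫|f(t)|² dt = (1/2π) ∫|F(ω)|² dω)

∫|f(t)|² dt = \frac{4}{4913}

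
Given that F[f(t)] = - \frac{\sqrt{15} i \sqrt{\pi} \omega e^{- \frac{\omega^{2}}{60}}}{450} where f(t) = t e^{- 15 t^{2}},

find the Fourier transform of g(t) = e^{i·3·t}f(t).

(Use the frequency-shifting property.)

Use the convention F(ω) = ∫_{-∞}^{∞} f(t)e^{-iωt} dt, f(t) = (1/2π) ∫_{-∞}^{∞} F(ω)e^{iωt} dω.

F[g](ω) = \frac{\sqrt{15} i \sqrt{\pi} \left(3 - \omega\right) e^{- \frac{\left(\omega - 3\right)^{2}}{60}}}{450}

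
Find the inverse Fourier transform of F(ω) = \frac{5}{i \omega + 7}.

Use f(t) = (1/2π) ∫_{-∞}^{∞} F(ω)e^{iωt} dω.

f(t) = 5 e^{- 7 t} u\left(t\right)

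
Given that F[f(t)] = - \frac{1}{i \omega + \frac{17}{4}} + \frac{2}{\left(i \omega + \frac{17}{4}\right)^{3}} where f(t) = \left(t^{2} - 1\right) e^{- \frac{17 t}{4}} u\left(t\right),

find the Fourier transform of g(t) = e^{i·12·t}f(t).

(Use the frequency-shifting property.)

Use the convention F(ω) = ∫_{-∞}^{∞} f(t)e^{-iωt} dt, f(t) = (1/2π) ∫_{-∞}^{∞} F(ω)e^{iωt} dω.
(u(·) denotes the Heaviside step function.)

F[g](ω) = \frac{4 \left(128 i \left(\omega - 12\right) - \left(4 i \left(\omega - 12\right) + 17\right)^{3} + 544\right)}{\left(4 i \left(\omega - 12\right) + 17\right)^{4}}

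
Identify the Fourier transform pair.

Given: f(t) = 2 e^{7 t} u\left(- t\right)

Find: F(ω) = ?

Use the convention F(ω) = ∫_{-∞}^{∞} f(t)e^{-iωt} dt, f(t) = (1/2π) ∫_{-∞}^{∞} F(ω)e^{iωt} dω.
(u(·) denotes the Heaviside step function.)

F(ω) = - \frac{2}{i \omega - 7}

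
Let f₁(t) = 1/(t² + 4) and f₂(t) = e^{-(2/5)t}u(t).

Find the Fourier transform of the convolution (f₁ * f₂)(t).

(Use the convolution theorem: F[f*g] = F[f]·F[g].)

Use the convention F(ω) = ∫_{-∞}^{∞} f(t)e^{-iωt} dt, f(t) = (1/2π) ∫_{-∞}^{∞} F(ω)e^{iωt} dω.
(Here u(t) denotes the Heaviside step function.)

F[f₁*f₂](ω) = \frac{5 \pi e^{- 2 \left|{\omega}\right|}}{2 \left(5 i \omega + 2\right)}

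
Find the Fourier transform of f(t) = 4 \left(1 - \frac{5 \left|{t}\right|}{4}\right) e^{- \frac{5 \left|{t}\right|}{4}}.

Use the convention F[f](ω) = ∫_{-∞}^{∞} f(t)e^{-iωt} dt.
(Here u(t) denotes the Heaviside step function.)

F(ω) = \frac{5120 \omega^{2}}{\left(16 \omega^{2} + 25\right)^{2}}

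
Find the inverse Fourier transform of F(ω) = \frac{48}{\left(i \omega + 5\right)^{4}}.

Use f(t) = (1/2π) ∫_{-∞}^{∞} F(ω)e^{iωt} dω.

f(t) = 8 t^{3} e^{- 5 t} u\left(t\right)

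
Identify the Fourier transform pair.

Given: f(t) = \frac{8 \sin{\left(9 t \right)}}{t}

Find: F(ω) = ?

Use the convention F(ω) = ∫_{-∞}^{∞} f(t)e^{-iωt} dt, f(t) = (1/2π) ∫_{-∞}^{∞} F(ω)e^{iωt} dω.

F(ω) = \begin{cases} 8 \pi & \text{for}\: \omega > -9 \wedge \omega < 9 \\0 & \text{otherwise} \end{cases}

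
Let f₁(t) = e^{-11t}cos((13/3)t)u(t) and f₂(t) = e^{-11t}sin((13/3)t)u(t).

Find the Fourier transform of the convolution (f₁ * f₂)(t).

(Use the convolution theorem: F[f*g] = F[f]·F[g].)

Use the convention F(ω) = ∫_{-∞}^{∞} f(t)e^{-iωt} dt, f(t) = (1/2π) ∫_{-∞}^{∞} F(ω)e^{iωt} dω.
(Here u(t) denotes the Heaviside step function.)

F[f₁*f₂](ω) = \frac{351 \left(i \omega + 11\right)}{\left(9 \left(i \omega + 11\right)^{2} + 169\right)^{2}}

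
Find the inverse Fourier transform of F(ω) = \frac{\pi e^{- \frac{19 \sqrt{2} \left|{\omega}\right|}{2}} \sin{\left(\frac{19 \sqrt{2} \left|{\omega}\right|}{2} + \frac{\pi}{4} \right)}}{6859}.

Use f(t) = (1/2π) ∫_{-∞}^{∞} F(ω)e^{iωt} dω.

f(t) = \frac{1}{t^{4} + 130321}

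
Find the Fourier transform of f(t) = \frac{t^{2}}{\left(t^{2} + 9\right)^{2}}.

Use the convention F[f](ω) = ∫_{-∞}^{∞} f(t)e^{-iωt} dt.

F(ω) = \frac{\pi \left(1 - 3 \left|{\omega}\right|\right) e^{- 3 \left|{\omega}\right|}}{6}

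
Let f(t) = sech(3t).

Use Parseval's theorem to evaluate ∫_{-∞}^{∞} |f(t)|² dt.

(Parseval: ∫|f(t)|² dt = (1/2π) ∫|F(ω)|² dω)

∫|f(t)|² dt = \frac{2}{3}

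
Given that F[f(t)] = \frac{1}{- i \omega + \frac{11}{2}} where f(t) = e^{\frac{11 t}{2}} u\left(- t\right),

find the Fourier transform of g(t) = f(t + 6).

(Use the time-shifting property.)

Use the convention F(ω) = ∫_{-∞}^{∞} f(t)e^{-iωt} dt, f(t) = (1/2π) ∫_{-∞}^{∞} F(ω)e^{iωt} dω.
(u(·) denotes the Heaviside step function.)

F[g](ω) = - \frac{2 e^{6 i \omega}}{2 i \omega - 11}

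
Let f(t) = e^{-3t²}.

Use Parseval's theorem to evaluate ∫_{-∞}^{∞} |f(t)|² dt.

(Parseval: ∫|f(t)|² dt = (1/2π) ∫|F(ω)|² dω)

∫|f(t)|² dt = \frac{\sqrt{6} \sqrt{\pi}}{6}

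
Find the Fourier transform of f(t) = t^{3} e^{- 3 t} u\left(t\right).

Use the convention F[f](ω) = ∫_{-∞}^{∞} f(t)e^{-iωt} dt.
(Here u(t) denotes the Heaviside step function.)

F(ω) = \frac{6}{\left(i \omega + 3\right)^{4}}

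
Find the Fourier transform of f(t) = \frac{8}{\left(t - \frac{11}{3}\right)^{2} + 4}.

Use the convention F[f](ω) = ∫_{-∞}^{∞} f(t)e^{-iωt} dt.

F(ω) = 4 \pi e^{- \frac{11 i \omega}{3} - 2 \left|{\omega}\right|}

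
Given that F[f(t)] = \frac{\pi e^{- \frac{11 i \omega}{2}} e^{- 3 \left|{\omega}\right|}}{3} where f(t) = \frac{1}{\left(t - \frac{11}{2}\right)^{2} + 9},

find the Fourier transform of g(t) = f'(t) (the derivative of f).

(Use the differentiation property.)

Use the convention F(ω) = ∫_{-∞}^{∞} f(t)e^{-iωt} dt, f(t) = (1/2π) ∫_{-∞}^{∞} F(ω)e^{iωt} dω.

F[g](ω) = \frac{i \pi \omega e^{- \frac{11 i \omega}{2} - 3 \left|{\omega}\right|}}{3}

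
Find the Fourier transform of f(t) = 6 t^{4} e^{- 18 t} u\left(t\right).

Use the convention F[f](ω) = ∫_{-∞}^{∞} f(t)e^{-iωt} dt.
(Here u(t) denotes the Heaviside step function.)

F(ω) = \frac{144}{\left(i \omega + 18\right)^{5}}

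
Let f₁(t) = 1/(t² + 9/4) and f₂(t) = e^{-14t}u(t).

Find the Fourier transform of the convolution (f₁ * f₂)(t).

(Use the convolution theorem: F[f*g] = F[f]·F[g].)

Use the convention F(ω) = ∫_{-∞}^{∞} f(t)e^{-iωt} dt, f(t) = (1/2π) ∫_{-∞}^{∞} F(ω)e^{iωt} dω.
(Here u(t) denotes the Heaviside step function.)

F[f₁*f₂](ω) = \frac{2 \pi e^{- \frac{3 \left|{\omega}\right|}{2}}}{3 \left(i \omega + 14\right)}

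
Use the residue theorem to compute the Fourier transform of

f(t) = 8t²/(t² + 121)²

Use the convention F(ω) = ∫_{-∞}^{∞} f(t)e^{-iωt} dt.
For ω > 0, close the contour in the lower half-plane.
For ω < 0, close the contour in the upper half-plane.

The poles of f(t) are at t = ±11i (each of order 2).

Let g(z) = f(z)e^{-iωz}; for large |z| the factor e^{-iωz} decays in the lower half-plane when ω > 0 and in the upper half-plane when ω < 0.

Case ω > 0 (lower half-plane, clockwise contour ⇒ F(ω) = -2πi·ΣRes):
  Res_{z = - 11 i} g(z) = i \left(\frac{2}{11} - 2 \omega\right) e^{- 11 \omega} (pole of order 2)
  F(ω) = -2πi·ΣRes = \frac{4 \pi \left(1 - 11 \omega\right) e^{- 11 \omega}}{11}

Case ω < 0 (upper half-plane, counterclockwise contour ⇒ F(ω) = +2πi·ΣRes):
  Res_{z = 11 i} g(z) = i \left(- 2 \omega - \frac{2}{11}\right) e^{11 \omega} (pole of order 2)
  F(ω) = 2πi·ΣRes = \frac{4 \pi \left(11 \omega + 1\right) e^{11 \omega}}{11}

Both cases combine into a single formula in |ω|:

F(ω) = \frac{4 \pi \left(1 - 11 \left|{\omega}\right|\right) e^{- 11 \left|{\omega}\right|}}{11}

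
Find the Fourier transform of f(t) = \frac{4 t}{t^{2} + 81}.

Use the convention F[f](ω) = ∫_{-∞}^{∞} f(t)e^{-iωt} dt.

F(ω) = - 4 i \pi e^{- 9 \left|{\omega}\right|} \operatorname{sign}{\left(\omega \right)}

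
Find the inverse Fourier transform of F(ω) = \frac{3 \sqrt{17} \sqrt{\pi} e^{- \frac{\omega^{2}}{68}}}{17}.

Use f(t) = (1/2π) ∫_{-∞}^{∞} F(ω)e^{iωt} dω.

f(t) = 3 e^{- 17 t^{2}}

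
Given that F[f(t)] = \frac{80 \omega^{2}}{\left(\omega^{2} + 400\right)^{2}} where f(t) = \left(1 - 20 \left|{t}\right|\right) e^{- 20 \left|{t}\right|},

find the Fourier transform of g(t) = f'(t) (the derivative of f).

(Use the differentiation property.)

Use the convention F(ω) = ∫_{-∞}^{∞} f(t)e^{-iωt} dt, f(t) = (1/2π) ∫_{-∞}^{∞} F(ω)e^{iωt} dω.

F[g](ω) = \frac{80 i \omega^{3}}{\left(\omega^{2} + 400\right)^{2}}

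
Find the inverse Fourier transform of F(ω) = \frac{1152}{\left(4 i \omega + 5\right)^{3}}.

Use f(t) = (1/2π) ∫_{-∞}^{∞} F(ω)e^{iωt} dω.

f(t) = 9 t^{2} e^{- \frac{5 t}{4}} u\left(t\right)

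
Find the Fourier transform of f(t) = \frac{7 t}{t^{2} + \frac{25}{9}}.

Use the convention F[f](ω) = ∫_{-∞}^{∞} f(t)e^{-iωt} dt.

F(ω) = - 7 i \pi e^{- \frac{5 \left|{\omega}\right|}{3}} \operatorname{sign}{\left(\omega \right)}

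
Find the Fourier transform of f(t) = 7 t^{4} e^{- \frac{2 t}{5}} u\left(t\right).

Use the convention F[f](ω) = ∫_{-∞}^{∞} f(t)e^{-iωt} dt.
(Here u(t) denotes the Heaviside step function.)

F(ω) = \frac{525000}{\left(5 i \omega + 2\right)^{5}}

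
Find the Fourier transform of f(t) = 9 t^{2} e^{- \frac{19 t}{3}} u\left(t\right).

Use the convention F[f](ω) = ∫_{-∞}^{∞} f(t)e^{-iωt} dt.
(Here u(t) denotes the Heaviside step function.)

F(ω) = \frac{486}{\left(3 i \omega + 19\right)^{3}}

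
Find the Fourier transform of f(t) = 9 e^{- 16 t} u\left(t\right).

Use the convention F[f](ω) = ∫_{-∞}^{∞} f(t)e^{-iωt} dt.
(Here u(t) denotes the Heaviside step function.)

F(ω) = \frac{9}{i \omega + 16}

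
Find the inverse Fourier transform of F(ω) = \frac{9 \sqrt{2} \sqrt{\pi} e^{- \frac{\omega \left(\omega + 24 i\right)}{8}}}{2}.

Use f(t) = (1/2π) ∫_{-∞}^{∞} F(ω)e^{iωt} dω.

f(t) = 9 e^{- 2 \left(t - 3\right)^{2}}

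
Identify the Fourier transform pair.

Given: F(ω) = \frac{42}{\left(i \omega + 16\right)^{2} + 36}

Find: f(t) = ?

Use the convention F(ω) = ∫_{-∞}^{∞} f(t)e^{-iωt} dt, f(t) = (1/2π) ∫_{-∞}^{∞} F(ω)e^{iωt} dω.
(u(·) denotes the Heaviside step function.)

f(t) = 7 e^{- 16 t} \sin{\left(6 t \right)} u\left(t\right)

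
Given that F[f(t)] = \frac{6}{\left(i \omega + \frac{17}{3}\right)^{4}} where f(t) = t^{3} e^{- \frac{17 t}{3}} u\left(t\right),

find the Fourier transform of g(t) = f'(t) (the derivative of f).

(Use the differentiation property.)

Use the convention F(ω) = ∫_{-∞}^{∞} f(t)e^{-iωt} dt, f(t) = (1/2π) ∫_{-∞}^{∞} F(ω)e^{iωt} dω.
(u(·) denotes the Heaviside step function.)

F[g](ω) = \frac{486 i \omega}{\left(3 i \omega + 17\right)^{4}}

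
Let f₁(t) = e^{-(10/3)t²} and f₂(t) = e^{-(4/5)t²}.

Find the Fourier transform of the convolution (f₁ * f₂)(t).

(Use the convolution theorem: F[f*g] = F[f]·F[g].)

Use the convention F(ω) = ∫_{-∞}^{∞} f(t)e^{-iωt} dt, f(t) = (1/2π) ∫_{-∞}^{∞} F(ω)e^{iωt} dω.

F[f₁*f₂](ω) = \frac{\sqrt{6} \pi e^{- \frac{31 \omega^{2}}{80}}}{4}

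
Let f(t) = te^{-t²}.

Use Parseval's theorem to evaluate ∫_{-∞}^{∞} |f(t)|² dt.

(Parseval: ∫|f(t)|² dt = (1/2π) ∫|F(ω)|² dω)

∫|f(t)|² dt = \frac{\sqrt{2} \sqrt{\pi}}{8}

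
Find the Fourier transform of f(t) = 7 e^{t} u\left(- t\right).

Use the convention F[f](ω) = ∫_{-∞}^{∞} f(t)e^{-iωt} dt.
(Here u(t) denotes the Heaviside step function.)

F(ω) = \frac{7 i}{\omega + i}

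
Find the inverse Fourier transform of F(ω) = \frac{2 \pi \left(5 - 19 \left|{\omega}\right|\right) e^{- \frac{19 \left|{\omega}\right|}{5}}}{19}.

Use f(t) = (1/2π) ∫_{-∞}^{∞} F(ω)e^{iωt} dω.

f(t) = \frac{4 t^{2}}{\left(t^{2} + \frac{361}{25}\right)^{2}}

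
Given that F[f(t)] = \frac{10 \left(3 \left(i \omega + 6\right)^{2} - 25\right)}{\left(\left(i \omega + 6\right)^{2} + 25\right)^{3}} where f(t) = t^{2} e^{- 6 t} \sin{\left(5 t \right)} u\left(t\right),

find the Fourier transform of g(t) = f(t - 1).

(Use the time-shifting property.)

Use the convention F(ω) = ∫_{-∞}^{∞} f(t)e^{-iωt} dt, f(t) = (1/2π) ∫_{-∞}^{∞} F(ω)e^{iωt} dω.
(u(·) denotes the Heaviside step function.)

F[g](ω) = \frac{10 \left(3 \left(i \omega + 6\right)^{2} - 25\right) e^{- i \omega}}{\left(\left(i \omega + 6\right)^{2} + 25\right)^{3}}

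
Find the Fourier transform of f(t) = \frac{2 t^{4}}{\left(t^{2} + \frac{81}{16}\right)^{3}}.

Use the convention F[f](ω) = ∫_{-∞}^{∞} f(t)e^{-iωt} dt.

F(ω) = \frac{\pi \left(27 \omega^{2} - 60 \left|{\omega}\right| + 16\right) e^{- \frac{9 \left|{\omega}\right|}{4}}}{48}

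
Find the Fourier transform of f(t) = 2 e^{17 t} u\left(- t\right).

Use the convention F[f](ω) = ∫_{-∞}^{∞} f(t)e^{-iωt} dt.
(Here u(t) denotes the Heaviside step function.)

F(ω) = - \frac{2}{i \omega - 17}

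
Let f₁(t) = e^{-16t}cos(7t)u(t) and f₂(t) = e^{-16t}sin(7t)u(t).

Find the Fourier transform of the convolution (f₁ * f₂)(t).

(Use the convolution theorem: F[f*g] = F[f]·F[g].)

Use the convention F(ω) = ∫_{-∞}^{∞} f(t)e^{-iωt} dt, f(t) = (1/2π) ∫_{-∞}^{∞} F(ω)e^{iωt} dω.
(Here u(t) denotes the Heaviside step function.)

F[f₁*f₂](ω) = \frac{7 \left(i \omega + 16\right)}{\left(\left(i \omega + 16\right)^{2} + 49\right)^{2}}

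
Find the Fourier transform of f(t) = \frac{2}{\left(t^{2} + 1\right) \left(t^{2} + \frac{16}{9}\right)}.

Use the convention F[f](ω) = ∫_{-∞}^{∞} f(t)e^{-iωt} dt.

F(ω) = \frac{18 \pi e^{- \left|{\omega}\right|}}{7} - \frac{27 \pi e^{- \frac{4 \left|{\omega}\right|}{3}}}{14}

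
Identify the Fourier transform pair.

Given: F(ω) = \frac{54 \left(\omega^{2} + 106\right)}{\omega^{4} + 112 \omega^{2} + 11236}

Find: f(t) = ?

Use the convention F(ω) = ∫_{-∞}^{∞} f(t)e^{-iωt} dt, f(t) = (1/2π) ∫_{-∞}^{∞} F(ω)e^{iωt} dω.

f(t) = 3 e^{- 9 \left|{t}\right|} \cos{\left(5 t \right)}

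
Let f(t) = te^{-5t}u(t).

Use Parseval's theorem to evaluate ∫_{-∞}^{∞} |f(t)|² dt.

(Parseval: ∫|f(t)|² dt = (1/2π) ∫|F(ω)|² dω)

∫|f(t)|² dt = \frac{1}{500}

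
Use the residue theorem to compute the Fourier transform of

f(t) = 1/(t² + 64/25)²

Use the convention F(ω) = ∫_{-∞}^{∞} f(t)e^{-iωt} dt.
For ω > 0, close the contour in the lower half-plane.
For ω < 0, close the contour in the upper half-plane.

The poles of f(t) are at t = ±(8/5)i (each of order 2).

Let g(z) = f(z)e^{-iωz}; for large |z| the factor e^{-iωz} decays in the lower half-plane when ω > 0 and in the upper half-plane when ω < 0.

Case ω > 0 (lower half-plane, clockwise contour ⇒ F(ω) = -2πi·ΣRes):
  Res_{z = - \frac{8 i}{5}} g(z) = \frac{25 i \left(8 \omega + 5\right) e^{- \frac{8 \omega}{5}}}{2048} (pole of order 2)
  F(ω) = -2πi·ΣRes = \frac{25 \pi \left(8 \omega + 5\right) e^{- \frac{8 \omega}{5}}}{1024}

Case ω < 0 (upper half-plane, counterclockwise contour ⇒ F(ω) = +2πi·ΣRes):
  Res_{z = \frac{8 i}{5}} g(z) = \frac{25 i \left(8 \omega - 5\right) e^{\frac{8 \omega}{5}}}{2048} (pole of order 2)
  F(ω) = 2πi·ΣRes = \frac{25 \pi \left(5 - 8 \omega\right) e^{\frac{8 \omega}{5}}}{1024}

Both cases combine into a single formula in |ω|:

F(ω) = \frac{25 \pi \left(8 \left|{\omega}\right| + 5\right) e^{- \frac{8 \left|{\omega}\right|}{5}}}{1024}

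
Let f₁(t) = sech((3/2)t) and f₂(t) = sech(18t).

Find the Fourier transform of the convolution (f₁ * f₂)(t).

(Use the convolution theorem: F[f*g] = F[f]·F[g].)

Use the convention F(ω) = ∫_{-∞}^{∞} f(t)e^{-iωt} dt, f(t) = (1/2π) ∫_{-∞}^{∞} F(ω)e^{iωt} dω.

F[f₁*f₂](ω) = \frac{\pi^{2}}{27 \cosh{\left(\frac{\pi \omega}{36} \right)} \cosh{\left(\frac{\pi \omega}{3} \right)}}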